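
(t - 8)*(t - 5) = t^2 - 13*t + 40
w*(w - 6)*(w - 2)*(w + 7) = w^4 - w^3 - 44*w^2 + 84*w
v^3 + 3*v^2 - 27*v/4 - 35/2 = (v - 5/2)*(v + 2)*(v + 7/2)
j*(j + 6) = j^2 + 6*j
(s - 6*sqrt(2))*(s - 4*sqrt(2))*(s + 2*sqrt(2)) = s^3 - 8*sqrt(2)*s^2 + 8*s + 96*sqrt(2)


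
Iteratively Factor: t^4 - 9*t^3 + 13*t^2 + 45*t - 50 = (t + 2)*(t^3 - 11*t^2 + 35*t - 25) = (t - 5)*(t + 2)*(t^2 - 6*t + 5) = (t - 5)^2*(t + 2)*(t - 1)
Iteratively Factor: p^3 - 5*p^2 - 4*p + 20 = (p - 2)*(p^2 - 3*p - 10) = (p - 5)*(p - 2)*(p + 2)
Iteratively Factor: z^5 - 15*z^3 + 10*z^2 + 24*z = (z)*(z^4 - 15*z^2 + 10*z + 24) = z*(z - 3)*(z^3 + 3*z^2 - 6*z - 8) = z*(z - 3)*(z + 4)*(z^2 - z - 2) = z*(z - 3)*(z - 2)*(z + 4)*(z + 1)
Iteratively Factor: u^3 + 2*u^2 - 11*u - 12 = (u + 1)*(u^2 + u - 12) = (u - 3)*(u + 1)*(u + 4)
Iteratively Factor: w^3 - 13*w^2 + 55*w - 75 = (w - 3)*(w^2 - 10*w + 25) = (w - 5)*(w - 3)*(w - 5)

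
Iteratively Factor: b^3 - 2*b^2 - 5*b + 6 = (b - 3)*(b^2 + b - 2) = (b - 3)*(b + 2)*(b - 1)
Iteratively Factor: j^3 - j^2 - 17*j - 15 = (j + 3)*(j^2 - 4*j - 5) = (j + 1)*(j + 3)*(j - 5)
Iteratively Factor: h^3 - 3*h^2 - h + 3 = (h + 1)*(h^2 - 4*h + 3) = (h - 3)*(h + 1)*(h - 1)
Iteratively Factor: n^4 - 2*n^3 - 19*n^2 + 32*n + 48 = (n + 1)*(n^3 - 3*n^2 - 16*n + 48) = (n - 4)*(n + 1)*(n^2 + n - 12) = (n - 4)*(n + 1)*(n + 4)*(n - 3)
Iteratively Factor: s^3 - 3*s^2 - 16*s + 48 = (s - 3)*(s^2 - 16) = (s - 4)*(s - 3)*(s + 4)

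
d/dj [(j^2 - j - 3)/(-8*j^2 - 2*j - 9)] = (-10*j^2 - 66*j + 3)/(64*j^4 + 32*j^3 + 148*j^2 + 36*j + 81)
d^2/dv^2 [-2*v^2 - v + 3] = -4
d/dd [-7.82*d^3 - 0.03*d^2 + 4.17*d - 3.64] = -23.46*d^2 - 0.06*d + 4.17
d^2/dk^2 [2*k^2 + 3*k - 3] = 4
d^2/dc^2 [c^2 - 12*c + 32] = 2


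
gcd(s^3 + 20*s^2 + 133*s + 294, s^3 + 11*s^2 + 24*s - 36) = s + 6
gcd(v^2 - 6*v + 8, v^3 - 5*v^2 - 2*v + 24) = v - 4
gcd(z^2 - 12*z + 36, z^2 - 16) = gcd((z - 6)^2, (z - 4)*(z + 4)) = 1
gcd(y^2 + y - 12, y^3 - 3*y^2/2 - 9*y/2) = y - 3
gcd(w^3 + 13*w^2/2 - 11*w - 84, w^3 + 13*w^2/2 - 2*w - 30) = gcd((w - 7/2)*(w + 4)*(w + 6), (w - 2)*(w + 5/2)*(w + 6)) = w + 6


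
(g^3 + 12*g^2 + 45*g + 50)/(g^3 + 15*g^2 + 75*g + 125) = (g + 2)/(g + 5)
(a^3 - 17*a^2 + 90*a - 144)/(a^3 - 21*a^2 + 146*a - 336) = (a - 3)/(a - 7)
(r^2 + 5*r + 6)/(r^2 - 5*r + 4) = (r^2 + 5*r + 6)/(r^2 - 5*r + 4)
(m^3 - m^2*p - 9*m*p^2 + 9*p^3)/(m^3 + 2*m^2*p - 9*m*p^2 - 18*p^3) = (m - p)/(m + 2*p)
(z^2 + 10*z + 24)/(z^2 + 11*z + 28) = (z + 6)/(z + 7)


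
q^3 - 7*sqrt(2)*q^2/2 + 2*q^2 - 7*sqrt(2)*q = q*(q + 2)*(q - 7*sqrt(2)/2)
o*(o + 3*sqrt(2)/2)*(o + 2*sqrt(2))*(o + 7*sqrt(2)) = o^4 + 21*sqrt(2)*o^3/2 + 55*o^2 + 42*sqrt(2)*o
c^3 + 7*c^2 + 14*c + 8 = (c + 1)*(c + 2)*(c + 4)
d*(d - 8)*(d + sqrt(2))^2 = d^4 - 8*d^3 + 2*sqrt(2)*d^3 - 16*sqrt(2)*d^2 + 2*d^2 - 16*d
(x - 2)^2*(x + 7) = x^3 + 3*x^2 - 24*x + 28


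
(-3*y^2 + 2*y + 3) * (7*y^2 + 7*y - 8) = -21*y^4 - 7*y^3 + 59*y^2 + 5*y - 24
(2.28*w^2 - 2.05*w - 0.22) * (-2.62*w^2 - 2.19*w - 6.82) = -5.9736*w^4 + 0.3778*w^3 - 10.4837*w^2 + 14.4628*w + 1.5004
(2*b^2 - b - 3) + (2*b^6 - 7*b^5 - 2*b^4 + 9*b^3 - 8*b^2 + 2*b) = 2*b^6 - 7*b^5 - 2*b^4 + 9*b^3 - 6*b^2 + b - 3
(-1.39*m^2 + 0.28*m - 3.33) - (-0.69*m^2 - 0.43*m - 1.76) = -0.7*m^2 + 0.71*m - 1.57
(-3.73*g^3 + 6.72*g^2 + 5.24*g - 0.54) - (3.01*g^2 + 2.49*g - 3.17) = -3.73*g^3 + 3.71*g^2 + 2.75*g + 2.63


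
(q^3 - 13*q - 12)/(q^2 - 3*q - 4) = q + 3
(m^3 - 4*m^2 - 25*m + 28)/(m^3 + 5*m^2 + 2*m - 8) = (m - 7)/(m + 2)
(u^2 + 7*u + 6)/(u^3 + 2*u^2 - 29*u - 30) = 1/(u - 5)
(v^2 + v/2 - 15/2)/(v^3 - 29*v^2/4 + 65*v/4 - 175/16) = 8*(v + 3)/(8*v^2 - 38*v + 35)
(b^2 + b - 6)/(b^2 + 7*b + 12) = (b - 2)/(b + 4)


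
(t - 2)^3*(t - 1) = t^4 - 7*t^3 + 18*t^2 - 20*t + 8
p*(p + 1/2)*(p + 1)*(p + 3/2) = p^4 + 3*p^3 + 11*p^2/4 + 3*p/4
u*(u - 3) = u^2 - 3*u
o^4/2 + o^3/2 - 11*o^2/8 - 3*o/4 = o*(o/2 + 1/4)*(o - 3/2)*(o + 2)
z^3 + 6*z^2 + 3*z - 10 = (z - 1)*(z + 2)*(z + 5)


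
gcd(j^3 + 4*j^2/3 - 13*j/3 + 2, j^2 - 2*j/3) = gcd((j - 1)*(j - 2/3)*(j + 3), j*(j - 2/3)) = j - 2/3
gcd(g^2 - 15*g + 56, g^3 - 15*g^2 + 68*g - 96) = g - 8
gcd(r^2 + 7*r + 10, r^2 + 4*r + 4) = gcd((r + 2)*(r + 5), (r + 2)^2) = r + 2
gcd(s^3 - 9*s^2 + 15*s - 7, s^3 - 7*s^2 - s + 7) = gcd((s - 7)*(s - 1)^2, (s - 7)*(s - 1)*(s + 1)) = s^2 - 8*s + 7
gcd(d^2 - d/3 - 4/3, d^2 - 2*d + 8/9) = d - 4/3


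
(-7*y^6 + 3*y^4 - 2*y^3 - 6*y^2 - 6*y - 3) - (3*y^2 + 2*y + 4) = -7*y^6 + 3*y^4 - 2*y^3 - 9*y^2 - 8*y - 7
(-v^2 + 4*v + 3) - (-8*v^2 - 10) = 7*v^2 + 4*v + 13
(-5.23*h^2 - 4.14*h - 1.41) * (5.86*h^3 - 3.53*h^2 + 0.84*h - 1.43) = -30.6478*h^5 - 5.7985*h^4 + 1.9584*h^3 + 8.9786*h^2 + 4.7358*h + 2.0163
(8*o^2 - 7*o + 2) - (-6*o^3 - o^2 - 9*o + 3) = 6*o^3 + 9*o^2 + 2*o - 1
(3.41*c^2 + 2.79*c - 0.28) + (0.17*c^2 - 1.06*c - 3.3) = 3.58*c^2 + 1.73*c - 3.58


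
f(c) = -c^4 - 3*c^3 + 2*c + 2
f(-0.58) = 1.31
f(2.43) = -71.05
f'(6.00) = -1186.00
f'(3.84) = -357.20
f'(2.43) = -108.54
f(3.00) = -154.00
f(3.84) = -377.62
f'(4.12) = -430.51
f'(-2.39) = 5.20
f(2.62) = -93.83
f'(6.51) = -1483.00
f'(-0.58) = -0.25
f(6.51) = -2608.74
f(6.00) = -1930.00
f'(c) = -4*c^3 - 9*c^2 + 2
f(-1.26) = 2.96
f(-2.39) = 5.55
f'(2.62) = -131.72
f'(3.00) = -187.00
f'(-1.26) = -4.29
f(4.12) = -487.69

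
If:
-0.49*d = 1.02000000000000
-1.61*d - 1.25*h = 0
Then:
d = -2.08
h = 2.68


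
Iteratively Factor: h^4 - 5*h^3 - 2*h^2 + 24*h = (h)*(h^3 - 5*h^2 - 2*h + 24) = h*(h - 3)*(h^2 - 2*h - 8) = h*(h - 4)*(h - 3)*(h + 2)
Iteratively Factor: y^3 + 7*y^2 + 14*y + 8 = (y + 2)*(y^2 + 5*y + 4) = (y + 2)*(y + 4)*(y + 1)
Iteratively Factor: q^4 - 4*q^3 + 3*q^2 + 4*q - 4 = (q - 2)*(q^3 - 2*q^2 - q + 2) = (q - 2)*(q + 1)*(q^2 - 3*q + 2) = (q - 2)*(q - 1)*(q + 1)*(q - 2)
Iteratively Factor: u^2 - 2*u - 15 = (u + 3)*(u - 5)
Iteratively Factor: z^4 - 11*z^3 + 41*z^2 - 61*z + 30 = (z - 1)*(z^3 - 10*z^2 + 31*z - 30) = (z - 3)*(z - 1)*(z^2 - 7*z + 10) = (z - 5)*(z - 3)*(z - 1)*(z - 2)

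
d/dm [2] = 0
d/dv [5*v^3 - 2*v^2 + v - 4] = 15*v^2 - 4*v + 1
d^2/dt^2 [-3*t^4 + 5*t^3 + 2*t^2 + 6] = -36*t^2 + 30*t + 4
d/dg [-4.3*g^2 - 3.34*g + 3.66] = -8.6*g - 3.34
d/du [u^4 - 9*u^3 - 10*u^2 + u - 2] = 4*u^3 - 27*u^2 - 20*u + 1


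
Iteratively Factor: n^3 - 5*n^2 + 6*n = (n)*(n^2 - 5*n + 6) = n*(n - 2)*(n - 3)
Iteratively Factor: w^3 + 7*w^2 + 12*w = (w + 3)*(w^2 + 4*w) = (w + 3)*(w + 4)*(w)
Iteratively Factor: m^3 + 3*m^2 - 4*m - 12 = (m + 2)*(m^2 + m - 6) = (m + 2)*(m + 3)*(m - 2)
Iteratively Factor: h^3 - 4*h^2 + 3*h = (h - 3)*(h^2 - h) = (h - 3)*(h - 1)*(h)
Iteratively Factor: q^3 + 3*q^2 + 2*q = (q + 1)*(q^2 + 2*q) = (q + 1)*(q + 2)*(q)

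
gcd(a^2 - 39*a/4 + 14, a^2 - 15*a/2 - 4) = a - 8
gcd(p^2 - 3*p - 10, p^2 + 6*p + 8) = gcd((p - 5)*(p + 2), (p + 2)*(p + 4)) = p + 2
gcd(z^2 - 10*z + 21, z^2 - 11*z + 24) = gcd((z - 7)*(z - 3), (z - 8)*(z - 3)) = z - 3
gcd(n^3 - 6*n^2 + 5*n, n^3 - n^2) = n^2 - n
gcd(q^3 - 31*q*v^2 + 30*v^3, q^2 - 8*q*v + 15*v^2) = q - 5*v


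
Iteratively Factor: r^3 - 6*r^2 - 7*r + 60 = (r + 3)*(r^2 - 9*r + 20) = (r - 5)*(r + 3)*(r - 4)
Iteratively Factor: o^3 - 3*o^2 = (o - 3)*(o^2) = o*(o - 3)*(o)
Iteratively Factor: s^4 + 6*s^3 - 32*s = (s + 4)*(s^3 + 2*s^2 - 8*s) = (s + 4)^2*(s^2 - 2*s) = s*(s + 4)^2*(s - 2)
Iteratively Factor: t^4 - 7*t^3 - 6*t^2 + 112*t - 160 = (t + 4)*(t^3 - 11*t^2 + 38*t - 40) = (t - 2)*(t + 4)*(t^2 - 9*t + 20) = (t - 4)*(t - 2)*(t + 4)*(t - 5)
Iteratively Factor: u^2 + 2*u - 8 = (u + 4)*(u - 2)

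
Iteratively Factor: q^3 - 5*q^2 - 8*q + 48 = (q - 4)*(q^2 - q - 12) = (q - 4)*(q + 3)*(q - 4)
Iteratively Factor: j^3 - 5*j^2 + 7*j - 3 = (j - 3)*(j^2 - 2*j + 1) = (j - 3)*(j - 1)*(j - 1)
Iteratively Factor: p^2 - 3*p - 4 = (p + 1)*(p - 4)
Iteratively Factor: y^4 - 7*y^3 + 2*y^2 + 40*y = (y - 5)*(y^3 - 2*y^2 - 8*y) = (y - 5)*(y + 2)*(y^2 - 4*y) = y*(y - 5)*(y + 2)*(y - 4)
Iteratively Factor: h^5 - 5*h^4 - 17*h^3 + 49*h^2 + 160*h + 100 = (h - 5)*(h^4 - 17*h^2 - 36*h - 20) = (h - 5)^2*(h^3 + 5*h^2 + 8*h + 4) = (h - 5)^2*(h + 2)*(h^2 + 3*h + 2) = (h - 5)^2*(h + 2)^2*(h + 1)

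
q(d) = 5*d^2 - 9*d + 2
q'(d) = 10*d - 9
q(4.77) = 72.83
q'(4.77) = 38.70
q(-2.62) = 59.90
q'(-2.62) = -35.20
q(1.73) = 1.39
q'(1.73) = 8.30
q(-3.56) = 97.41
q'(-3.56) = -44.60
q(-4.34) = 135.24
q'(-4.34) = -52.40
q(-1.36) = 23.49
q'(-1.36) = -22.60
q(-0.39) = 6.27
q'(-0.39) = -12.90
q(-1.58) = 28.70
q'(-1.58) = -24.80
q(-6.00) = 236.00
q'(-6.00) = -69.00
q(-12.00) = 830.00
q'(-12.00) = -129.00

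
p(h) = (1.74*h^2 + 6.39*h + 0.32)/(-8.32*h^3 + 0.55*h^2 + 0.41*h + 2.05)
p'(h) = (3.48*h + 6.39)/(-8.32*h^3 + 0.55*h^2 + 0.41*h + 2.05) + (1.74*h^2 + 6.39*h + 0.32)*(24.96*h^2 - 1.1*h - 0.41)/(-8.32*h^3 + 0.55*h^2 + 0.41*h + 2.05)^2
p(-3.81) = 0.00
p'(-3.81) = -0.01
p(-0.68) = -0.69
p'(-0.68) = -0.91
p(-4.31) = 0.01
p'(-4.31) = -0.01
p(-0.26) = -0.58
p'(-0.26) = 2.16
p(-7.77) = 0.01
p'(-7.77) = 0.00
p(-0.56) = -0.79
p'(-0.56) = -0.54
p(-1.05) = -0.38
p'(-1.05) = -0.67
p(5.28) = -0.07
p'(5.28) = 0.02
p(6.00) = -0.06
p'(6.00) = 0.01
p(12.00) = -0.02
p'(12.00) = 0.00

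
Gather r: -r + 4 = 4 - r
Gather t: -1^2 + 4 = 3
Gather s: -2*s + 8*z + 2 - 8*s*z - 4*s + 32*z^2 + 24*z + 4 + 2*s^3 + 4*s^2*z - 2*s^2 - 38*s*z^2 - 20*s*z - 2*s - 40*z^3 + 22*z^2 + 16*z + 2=2*s^3 + s^2*(4*z - 2) + s*(-38*z^2 - 28*z - 8) - 40*z^3 + 54*z^2 + 48*z + 8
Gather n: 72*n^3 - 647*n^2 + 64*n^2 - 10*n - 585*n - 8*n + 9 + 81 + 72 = 72*n^3 - 583*n^2 - 603*n + 162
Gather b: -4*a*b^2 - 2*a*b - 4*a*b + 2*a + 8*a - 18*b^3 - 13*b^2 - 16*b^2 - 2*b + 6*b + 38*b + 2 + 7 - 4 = 10*a - 18*b^3 + b^2*(-4*a - 29) + b*(42 - 6*a) + 5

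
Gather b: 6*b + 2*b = 8*b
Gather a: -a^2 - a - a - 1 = -a^2 - 2*a - 1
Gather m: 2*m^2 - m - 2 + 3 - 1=2*m^2 - m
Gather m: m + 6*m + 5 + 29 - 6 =7*m + 28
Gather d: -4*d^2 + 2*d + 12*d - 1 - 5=-4*d^2 + 14*d - 6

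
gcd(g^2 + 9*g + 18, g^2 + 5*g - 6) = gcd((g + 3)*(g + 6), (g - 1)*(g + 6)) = g + 6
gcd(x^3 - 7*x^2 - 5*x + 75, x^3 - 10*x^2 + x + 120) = x^2 - 2*x - 15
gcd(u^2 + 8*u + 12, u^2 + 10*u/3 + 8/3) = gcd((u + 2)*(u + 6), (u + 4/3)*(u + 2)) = u + 2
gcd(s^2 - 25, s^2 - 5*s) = s - 5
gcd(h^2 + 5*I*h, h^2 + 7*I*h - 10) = h + 5*I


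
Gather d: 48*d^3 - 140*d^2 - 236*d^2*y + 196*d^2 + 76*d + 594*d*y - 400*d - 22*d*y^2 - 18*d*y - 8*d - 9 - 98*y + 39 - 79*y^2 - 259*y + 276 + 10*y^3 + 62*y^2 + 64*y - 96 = 48*d^3 + d^2*(56 - 236*y) + d*(-22*y^2 + 576*y - 332) + 10*y^3 - 17*y^2 - 293*y + 210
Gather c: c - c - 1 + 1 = 0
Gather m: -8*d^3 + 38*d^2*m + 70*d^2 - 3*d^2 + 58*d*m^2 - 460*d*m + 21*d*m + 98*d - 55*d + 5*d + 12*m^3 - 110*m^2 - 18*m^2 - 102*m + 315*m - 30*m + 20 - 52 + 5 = -8*d^3 + 67*d^2 + 48*d + 12*m^3 + m^2*(58*d - 128) + m*(38*d^2 - 439*d + 183) - 27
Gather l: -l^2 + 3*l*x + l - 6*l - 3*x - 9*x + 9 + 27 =-l^2 + l*(3*x - 5) - 12*x + 36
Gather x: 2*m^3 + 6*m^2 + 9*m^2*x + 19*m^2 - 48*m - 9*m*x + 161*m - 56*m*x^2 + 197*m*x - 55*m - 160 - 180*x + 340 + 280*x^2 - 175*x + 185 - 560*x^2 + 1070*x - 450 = 2*m^3 + 25*m^2 + 58*m + x^2*(-56*m - 280) + x*(9*m^2 + 188*m + 715) - 85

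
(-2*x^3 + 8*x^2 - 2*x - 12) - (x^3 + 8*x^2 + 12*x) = -3*x^3 - 14*x - 12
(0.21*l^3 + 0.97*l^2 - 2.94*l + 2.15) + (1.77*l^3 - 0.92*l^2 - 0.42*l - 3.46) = 1.98*l^3 + 0.0499999999999999*l^2 - 3.36*l - 1.31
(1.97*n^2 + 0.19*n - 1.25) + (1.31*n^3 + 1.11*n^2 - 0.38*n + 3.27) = 1.31*n^3 + 3.08*n^2 - 0.19*n + 2.02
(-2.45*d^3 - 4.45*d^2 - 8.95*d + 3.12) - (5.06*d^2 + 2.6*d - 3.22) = -2.45*d^3 - 9.51*d^2 - 11.55*d + 6.34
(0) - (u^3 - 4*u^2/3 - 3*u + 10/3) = -u^3 + 4*u^2/3 + 3*u - 10/3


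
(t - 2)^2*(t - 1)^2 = t^4 - 6*t^3 + 13*t^2 - 12*t + 4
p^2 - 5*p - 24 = (p - 8)*(p + 3)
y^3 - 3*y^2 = y^2*(y - 3)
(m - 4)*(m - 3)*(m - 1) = m^3 - 8*m^2 + 19*m - 12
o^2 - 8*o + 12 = (o - 6)*(o - 2)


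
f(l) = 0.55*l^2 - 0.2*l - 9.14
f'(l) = 1.1*l - 0.2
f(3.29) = -3.84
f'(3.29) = 3.42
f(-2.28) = -5.82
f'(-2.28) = -2.71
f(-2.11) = -6.27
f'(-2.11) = -2.52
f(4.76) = 2.37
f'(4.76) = 5.04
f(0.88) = -8.89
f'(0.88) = 0.77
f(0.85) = -8.91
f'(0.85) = 0.74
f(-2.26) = -5.88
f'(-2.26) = -2.69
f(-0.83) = -8.60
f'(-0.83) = -1.11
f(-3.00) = -3.59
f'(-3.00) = -3.50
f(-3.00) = -3.59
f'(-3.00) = -3.50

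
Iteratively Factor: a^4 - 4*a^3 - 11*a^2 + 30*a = (a + 3)*(a^3 - 7*a^2 + 10*a) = a*(a + 3)*(a^2 - 7*a + 10) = a*(a - 5)*(a + 3)*(a - 2)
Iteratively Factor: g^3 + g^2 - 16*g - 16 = (g + 1)*(g^2 - 16) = (g + 1)*(g + 4)*(g - 4)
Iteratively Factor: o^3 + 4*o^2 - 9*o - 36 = (o + 3)*(o^2 + o - 12) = (o + 3)*(o + 4)*(o - 3)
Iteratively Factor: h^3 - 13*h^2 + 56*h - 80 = (h - 5)*(h^2 - 8*h + 16) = (h - 5)*(h - 4)*(h - 4)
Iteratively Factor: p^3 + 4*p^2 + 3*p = (p + 1)*(p^2 + 3*p) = p*(p + 1)*(p + 3)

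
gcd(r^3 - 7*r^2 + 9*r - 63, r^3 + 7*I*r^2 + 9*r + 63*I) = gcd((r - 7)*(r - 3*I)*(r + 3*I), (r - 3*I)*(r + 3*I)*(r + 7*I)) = r^2 + 9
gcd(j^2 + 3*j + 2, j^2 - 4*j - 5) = j + 1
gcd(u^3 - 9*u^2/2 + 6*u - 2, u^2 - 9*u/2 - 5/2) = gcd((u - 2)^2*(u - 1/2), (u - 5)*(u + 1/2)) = 1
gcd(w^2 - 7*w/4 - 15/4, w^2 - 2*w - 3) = w - 3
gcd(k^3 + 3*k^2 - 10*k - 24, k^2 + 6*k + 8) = k^2 + 6*k + 8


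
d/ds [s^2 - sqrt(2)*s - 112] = 2*s - sqrt(2)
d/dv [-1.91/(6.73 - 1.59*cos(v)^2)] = 0.114948750170328*sin(2*v)/(1.15466926070039 - 0.154669260700389*cos(2*v))^2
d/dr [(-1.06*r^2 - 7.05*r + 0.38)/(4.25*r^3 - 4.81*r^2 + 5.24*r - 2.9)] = (4.505*r^4 + 59.925*r^3 - 44.3099*r^2 + 9.8036*r + 18.4538)/(18.0625*r^6 - 40.885*r^5 + 67.6761*r^4 - 75.0588*r^3 + 55.3556*r^2 - 30.392*r + 8.41)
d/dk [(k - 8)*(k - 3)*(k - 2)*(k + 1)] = 4*k^3 - 36*k^2 + 66*k - 2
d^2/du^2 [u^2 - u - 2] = 2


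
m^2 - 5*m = m*(m - 5)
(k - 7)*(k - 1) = k^2 - 8*k + 7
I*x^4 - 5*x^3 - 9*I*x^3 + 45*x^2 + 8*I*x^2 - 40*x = x*(x - 8)*(x + 5*I)*(I*x - I)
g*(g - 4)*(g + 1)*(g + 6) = g^4 + 3*g^3 - 22*g^2 - 24*g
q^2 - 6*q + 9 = (q - 3)^2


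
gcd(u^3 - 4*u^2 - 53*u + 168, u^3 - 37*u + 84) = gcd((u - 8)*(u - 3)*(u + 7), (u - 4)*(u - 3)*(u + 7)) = u^2 + 4*u - 21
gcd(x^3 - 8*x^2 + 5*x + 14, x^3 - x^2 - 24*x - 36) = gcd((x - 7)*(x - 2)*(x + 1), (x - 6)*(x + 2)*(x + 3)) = 1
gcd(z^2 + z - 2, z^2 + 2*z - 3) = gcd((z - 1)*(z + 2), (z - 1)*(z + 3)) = z - 1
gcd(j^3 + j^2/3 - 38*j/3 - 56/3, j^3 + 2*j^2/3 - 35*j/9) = j + 7/3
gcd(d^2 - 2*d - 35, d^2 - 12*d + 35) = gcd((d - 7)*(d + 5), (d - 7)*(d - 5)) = d - 7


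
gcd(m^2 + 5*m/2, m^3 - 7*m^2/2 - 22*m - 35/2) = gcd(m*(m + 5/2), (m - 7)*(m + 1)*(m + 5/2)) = m + 5/2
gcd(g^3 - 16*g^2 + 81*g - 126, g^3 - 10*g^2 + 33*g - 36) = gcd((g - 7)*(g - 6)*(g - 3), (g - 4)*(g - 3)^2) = g - 3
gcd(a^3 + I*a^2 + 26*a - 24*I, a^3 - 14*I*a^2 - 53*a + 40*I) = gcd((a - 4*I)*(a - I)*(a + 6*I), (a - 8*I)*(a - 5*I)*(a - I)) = a - I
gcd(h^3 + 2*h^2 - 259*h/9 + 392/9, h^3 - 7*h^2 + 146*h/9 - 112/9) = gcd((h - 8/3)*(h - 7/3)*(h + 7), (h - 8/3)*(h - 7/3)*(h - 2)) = h^2 - 5*h + 56/9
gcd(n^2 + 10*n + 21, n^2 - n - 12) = n + 3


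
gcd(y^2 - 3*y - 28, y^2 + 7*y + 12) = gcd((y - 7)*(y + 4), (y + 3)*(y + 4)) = y + 4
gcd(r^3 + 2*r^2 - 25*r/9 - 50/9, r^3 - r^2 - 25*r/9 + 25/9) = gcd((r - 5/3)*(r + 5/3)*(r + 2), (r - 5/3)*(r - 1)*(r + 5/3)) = r^2 - 25/9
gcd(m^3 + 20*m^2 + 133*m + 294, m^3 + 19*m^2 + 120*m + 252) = m^2 + 13*m + 42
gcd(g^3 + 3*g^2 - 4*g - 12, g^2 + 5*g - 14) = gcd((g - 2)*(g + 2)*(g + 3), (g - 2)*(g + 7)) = g - 2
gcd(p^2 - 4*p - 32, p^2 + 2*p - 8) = p + 4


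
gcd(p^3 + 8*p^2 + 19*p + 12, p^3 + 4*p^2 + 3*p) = p^2 + 4*p + 3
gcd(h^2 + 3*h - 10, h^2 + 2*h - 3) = 1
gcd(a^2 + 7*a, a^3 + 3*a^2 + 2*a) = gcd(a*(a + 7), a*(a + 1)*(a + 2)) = a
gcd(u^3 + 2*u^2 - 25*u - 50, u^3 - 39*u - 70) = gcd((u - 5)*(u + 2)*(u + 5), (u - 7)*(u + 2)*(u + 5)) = u^2 + 7*u + 10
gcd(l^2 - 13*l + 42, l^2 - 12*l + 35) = l - 7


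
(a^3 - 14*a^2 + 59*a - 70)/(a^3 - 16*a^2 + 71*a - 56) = (a^2 - 7*a + 10)/(a^2 - 9*a + 8)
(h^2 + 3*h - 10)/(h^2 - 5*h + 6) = (h + 5)/(h - 3)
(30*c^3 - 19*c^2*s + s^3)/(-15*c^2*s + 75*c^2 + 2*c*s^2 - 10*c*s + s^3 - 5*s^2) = (-2*c + s)/(s - 5)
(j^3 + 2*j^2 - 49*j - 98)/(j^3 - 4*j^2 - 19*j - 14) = (j + 7)/(j + 1)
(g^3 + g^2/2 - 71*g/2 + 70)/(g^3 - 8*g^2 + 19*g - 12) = (2*g^2 + 9*g - 35)/(2*(g^2 - 4*g + 3))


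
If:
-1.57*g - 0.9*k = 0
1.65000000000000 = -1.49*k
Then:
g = 0.63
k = -1.11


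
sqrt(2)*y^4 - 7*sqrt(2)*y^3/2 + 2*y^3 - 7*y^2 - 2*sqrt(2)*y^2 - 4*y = y*(y - 4)*(y + sqrt(2))*(sqrt(2)*y + sqrt(2)/2)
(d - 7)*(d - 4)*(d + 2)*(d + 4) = d^4 - 5*d^3 - 30*d^2 + 80*d + 224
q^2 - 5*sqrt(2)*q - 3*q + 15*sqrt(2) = (q - 3)*(q - 5*sqrt(2))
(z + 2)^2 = z^2 + 4*z + 4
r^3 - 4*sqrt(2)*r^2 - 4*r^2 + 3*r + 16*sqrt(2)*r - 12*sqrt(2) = (r - 3)*(r - 1)*(r - 4*sqrt(2))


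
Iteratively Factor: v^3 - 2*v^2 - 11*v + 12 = (v - 4)*(v^2 + 2*v - 3) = (v - 4)*(v + 3)*(v - 1)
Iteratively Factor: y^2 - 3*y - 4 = (y + 1)*(y - 4)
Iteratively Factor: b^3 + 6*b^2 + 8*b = (b)*(b^2 + 6*b + 8) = b*(b + 4)*(b + 2)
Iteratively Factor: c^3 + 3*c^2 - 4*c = (c + 4)*(c^2 - c) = (c - 1)*(c + 4)*(c)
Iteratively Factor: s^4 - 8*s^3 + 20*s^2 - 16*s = (s)*(s^3 - 8*s^2 + 20*s - 16) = s*(s - 4)*(s^2 - 4*s + 4) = s*(s - 4)*(s - 2)*(s - 2)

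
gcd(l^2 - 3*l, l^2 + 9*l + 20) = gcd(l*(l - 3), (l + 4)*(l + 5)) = 1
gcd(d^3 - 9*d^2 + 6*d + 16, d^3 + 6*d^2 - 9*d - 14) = d^2 - d - 2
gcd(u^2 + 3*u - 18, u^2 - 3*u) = u - 3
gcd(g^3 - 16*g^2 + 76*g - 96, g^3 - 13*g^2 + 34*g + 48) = g^2 - 14*g + 48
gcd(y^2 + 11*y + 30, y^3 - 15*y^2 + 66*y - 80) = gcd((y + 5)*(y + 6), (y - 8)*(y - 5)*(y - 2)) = 1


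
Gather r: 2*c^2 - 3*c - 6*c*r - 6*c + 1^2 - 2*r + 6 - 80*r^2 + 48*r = 2*c^2 - 9*c - 80*r^2 + r*(46 - 6*c) + 7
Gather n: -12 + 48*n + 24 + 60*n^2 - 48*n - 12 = 60*n^2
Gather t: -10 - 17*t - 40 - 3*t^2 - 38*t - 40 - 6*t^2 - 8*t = -9*t^2 - 63*t - 90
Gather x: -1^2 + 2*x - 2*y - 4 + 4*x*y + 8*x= x*(4*y + 10) - 2*y - 5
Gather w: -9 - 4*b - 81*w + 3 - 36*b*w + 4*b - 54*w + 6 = w*(-36*b - 135)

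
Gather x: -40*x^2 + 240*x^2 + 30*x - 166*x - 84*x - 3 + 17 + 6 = 200*x^2 - 220*x + 20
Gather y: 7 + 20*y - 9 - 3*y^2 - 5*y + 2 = -3*y^2 + 15*y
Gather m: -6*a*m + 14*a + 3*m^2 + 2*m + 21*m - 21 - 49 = 14*a + 3*m^2 + m*(23 - 6*a) - 70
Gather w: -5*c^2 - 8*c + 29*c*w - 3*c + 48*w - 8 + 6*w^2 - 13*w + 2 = -5*c^2 - 11*c + 6*w^2 + w*(29*c + 35) - 6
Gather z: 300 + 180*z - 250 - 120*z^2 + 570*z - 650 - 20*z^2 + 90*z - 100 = -140*z^2 + 840*z - 700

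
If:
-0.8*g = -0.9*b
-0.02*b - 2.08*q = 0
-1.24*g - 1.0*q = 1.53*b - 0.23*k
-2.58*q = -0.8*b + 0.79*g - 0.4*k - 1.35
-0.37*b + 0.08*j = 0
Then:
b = -0.27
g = -0.30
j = -1.25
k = -3.42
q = 0.00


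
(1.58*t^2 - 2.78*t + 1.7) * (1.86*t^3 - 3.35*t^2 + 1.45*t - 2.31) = 2.9388*t^5 - 10.4638*t^4 + 14.766*t^3 - 13.3758*t^2 + 8.8868*t - 3.927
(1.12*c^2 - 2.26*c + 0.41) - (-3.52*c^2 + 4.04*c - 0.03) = 4.64*c^2 - 6.3*c + 0.44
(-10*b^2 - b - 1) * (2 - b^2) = 10*b^4 + b^3 - 19*b^2 - 2*b - 2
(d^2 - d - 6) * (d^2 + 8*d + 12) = d^4 + 7*d^3 - 2*d^2 - 60*d - 72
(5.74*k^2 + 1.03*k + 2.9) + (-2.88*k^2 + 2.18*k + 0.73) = 2.86*k^2 + 3.21*k + 3.63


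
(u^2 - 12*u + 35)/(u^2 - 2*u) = (u^2 - 12*u + 35)/(u*(u - 2))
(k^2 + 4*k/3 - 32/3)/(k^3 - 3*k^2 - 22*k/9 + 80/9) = 3*(k + 4)/(3*k^2 - k - 10)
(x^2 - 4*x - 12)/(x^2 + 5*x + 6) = (x - 6)/(x + 3)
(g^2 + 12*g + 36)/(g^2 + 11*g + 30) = (g + 6)/(g + 5)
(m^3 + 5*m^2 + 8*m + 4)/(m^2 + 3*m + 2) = m + 2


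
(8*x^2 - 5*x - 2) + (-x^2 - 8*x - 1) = 7*x^2 - 13*x - 3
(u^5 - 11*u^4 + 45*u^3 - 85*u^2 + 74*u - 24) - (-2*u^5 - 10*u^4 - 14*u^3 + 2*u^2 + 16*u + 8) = 3*u^5 - u^4 + 59*u^3 - 87*u^2 + 58*u - 32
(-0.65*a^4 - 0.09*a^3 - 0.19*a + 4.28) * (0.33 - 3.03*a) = 1.9695*a^5 + 0.0582*a^4 - 0.0297*a^3 + 0.5757*a^2 - 13.0311*a + 1.4124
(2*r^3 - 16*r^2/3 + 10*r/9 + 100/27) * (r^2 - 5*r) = 2*r^5 - 46*r^4/3 + 250*r^3/9 - 50*r^2/27 - 500*r/27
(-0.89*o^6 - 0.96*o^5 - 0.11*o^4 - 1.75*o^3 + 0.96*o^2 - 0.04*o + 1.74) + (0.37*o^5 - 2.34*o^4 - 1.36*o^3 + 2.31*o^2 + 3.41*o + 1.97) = -0.89*o^6 - 0.59*o^5 - 2.45*o^4 - 3.11*o^3 + 3.27*o^2 + 3.37*o + 3.71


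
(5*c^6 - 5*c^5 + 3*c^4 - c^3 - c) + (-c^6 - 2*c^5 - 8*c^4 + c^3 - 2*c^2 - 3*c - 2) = 4*c^6 - 7*c^5 - 5*c^4 - 2*c^2 - 4*c - 2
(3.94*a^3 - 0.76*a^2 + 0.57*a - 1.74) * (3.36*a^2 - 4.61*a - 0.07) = 13.2384*a^5 - 20.717*a^4 + 5.143*a^3 - 8.4209*a^2 + 7.9815*a + 0.1218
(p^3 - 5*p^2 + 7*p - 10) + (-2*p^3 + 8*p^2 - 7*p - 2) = -p^3 + 3*p^2 - 12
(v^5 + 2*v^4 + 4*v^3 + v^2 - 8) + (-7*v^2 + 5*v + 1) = v^5 + 2*v^4 + 4*v^3 - 6*v^2 + 5*v - 7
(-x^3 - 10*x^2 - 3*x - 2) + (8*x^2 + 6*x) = -x^3 - 2*x^2 + 3*x - 2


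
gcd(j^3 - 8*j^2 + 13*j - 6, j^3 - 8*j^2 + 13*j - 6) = j^3 - 8*j^2 + 13*j - 6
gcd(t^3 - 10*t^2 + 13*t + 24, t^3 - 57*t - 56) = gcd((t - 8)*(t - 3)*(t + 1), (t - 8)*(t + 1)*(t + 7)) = t^2 - 7*t - 8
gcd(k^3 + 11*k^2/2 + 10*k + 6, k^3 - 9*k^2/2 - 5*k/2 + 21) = k + 2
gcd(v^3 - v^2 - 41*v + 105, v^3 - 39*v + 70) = v^2 + 2*v - 35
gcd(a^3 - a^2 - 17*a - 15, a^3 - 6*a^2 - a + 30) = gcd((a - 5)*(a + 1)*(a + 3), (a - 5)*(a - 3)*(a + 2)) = a - 5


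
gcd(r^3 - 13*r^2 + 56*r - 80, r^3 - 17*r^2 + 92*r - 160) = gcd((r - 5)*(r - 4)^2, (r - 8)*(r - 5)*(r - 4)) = r^2 - 9*r + 20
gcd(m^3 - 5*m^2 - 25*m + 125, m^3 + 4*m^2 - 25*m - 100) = m^2 - 25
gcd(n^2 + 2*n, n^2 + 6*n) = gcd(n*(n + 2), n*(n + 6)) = n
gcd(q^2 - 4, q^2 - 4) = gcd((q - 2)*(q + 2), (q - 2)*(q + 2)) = q^2 - 4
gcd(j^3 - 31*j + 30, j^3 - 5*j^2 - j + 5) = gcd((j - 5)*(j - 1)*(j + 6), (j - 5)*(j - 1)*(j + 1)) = j^2 - 6*j + 5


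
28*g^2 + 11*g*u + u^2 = (4*g + u)*(7*g + u)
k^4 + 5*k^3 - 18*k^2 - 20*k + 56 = (k - 2)^2*(k + 2)*(k + 7)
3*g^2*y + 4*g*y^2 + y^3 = y*(g + y)*(3*g + y)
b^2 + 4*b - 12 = (b - 2)*(b + 6)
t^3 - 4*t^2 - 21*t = t*(t - 7)*(t + 3)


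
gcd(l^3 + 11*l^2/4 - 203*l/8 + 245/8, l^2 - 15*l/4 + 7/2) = l - 7/4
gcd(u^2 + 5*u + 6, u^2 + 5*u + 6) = u^2 + 5*u + 6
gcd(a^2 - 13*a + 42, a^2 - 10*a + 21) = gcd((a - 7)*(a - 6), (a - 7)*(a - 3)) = a - 7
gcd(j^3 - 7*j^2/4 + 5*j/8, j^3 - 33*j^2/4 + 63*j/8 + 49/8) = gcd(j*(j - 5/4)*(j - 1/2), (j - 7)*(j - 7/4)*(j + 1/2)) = 1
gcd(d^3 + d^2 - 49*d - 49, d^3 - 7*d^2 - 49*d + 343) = d^2 - 49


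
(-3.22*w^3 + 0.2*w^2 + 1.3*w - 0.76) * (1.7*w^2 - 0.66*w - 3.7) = -5.474*w^5 + 2.4652*w^4 + 13.992*w^3 - 2.89*w^2 - 4.3084*w + 2.812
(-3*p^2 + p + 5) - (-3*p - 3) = -3*p^2 + 4*p + 8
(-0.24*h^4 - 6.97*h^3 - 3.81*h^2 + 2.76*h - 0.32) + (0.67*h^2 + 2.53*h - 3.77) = -0.24*h^4 - 6.97*h^3 - 3.14*h^2 + 5.29*h - 4.09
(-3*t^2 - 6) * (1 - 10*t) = 30*t^3 - 3*t^2 + 60*t - 6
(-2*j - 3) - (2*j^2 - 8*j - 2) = -2*j^2 + 6*j - 1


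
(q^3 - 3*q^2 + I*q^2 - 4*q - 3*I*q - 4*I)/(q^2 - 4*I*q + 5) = (q^2 - 3*q - 4)/(q - 5*I)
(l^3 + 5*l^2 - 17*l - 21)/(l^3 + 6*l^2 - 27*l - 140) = (l^2 - 2*l - 3)/(l^2 - l - 20)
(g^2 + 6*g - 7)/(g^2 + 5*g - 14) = (g - 1)/(g - 2)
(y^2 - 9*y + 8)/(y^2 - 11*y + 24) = (y - 1)/(y - 3)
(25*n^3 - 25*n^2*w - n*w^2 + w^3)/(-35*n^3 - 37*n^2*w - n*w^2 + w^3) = (5*n^2 - 6*n*w + w^2)/(-7*n^2 - 6*n*w + w^2)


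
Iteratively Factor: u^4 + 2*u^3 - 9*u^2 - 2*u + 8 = (u + 4)*(u^3 - 2*u^2 - u + 2) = (u - 1)*(u + 4)*(u^2 - u - 2) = (u - 2)*(u - 1)*(u + 4)*(u + 1)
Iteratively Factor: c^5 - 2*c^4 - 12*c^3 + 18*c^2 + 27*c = (c + 1)*(c^4 - 3*c^3 - 9*c^2 + 27*c) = (c - 3)*(c + 1)*(c^3 - 9*c) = (c - 3)^2*(c + 1)*(c^2 + 3*c) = (c - 3)^2*(c + 1)*(c + 3)*(c)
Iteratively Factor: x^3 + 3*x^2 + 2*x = (x + 2)*(x^2 + x) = x*(x + 2)*(x + 1)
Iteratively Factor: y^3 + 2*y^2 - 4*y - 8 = (y - 2)*(y^2 + 4*y + 4) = (y - 2)*(y + 2)*(y + 2)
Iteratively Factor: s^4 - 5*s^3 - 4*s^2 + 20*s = (s - 5)*(s^3 - 4*s) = (s - 5)*(s + 2)*(s^2 - 2*s) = s*(s - 5)*(s + 2)*(s - 2)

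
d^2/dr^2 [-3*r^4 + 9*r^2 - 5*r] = 18 - 36*r^2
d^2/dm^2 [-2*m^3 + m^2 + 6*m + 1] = 2 - 12*m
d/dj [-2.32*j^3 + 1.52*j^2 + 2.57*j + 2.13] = -6.96*j^2 + 3.04*j + 2.57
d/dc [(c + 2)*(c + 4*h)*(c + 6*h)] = 3*c^2 + 20*c*h + 4*c + 24*h^2 + 20*h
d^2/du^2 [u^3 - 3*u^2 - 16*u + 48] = 6*u - 6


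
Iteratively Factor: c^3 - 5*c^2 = (c)*(c^2 - 5*c) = c*(c - 5)*(c)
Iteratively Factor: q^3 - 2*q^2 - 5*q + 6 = (q - 3)*(q^2 + q - 2) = (q - 3)*(q + 2)*(q - 1)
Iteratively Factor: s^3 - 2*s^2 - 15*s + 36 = (s + 4)*(s^2 - 6*s + 9) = (s - 3)*(s + 4)*(s - 3)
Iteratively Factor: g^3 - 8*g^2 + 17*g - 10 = (g - 5)*(g^2 - 3*g + 2) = (g - 5)*(g - 2)*(g - 1)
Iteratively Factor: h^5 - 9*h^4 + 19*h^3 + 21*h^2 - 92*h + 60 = (h - 3)*(h^4 - 6*h^3 + h^2 + 24*h - 20) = (h - 3)*(h + 2)*(h^3 - 8*h^2 + 17*h - 10) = (h - 5)*(h - 3)*(h + 2)*(h^2 - 3*h + 2) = (h - 5)*(h - 3)*(h - 1)*(h + 2)*(h - 2)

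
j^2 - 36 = (j - 6)*(j + 6)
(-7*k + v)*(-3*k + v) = 21*k^2 - 10*k*v + v^2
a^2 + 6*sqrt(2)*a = a*(a + 6*sqrt(2))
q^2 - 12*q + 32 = (q - 8)*(q - 4)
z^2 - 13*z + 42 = (z - 7)*(z - 6)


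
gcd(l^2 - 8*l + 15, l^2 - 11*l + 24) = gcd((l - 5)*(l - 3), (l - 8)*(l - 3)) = l - 3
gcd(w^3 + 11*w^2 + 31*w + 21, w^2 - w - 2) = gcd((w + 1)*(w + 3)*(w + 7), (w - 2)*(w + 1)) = w + 1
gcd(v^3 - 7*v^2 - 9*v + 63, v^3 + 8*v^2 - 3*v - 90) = v - 3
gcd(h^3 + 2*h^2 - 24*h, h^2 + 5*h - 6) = h + 6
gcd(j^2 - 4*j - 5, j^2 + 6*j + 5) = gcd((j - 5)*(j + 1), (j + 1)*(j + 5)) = j + 1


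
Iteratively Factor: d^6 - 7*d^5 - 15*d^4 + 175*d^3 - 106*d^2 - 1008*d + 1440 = (d - 3)*(d^5 - 4*d^4 - 27*d^3 + 94*d^2 + 176*d - 480) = (d - 5)*(d - 3)*(d^4 + d^3 - 22*d^2 - 16*d + 96) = (d - 5)*(d - 3)*(d - 2)*(d^3 + 3*d^2 - 16*d - 48) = (d - 5)*(d - 3)*(d - 2)*(d + 4)*(d^2 - d - 12) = (d - 5)*(d - 4)*(d - 3)*(d - 2)*(d + 4)*(d + 3)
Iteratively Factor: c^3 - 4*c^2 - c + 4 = (c - 1)*(c^2 - 3*c - 4) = (c - 4)*(c - 1)*(c + 1)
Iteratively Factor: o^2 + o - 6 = (o - 2)*(o + 3)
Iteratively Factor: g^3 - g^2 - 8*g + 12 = (g + 3)*(g^2 - 4*g + 4) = (g - 2)*(g + 3)*(g - 2)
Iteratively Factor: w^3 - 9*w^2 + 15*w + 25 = (w + 1)*(w^2 - 10*w + 25) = (w - 5)*(w + 1)*(w - 5)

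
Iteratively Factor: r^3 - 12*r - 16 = (r + 2)*(r^2 - 2*r - 8) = (r - 4)*(r + 2)*(r + 2)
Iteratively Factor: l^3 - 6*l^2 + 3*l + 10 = (l + 1)*(l^2 - 7*l + 10) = (l - 2)*(l + 1)*(l - 5)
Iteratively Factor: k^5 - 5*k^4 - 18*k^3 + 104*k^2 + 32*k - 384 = (k - 4)*(k^4 - k^3 - 22*k^2 + 16*k + 96) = (k - 4)*(k + 4)*(k^3 - 5*k^2 - 2*k + 24) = (k - 4)*(k - 3)*(k + 4)*(k^2 - 2*k - 8) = (k - 4)*(k - 3)*(k + 2)*(k + 4)*(k - 4)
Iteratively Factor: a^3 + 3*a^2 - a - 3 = (a - 1)*(a^2 + 4*a + 3) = (a - 1)*(a + 3)*(a + 1)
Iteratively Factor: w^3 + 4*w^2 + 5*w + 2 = (w + 2)*(w^2 + 2*w + 1) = (w + 1)*(w + 2)*(w + 1)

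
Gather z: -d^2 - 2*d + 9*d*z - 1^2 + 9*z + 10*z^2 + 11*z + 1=-d^2 - 2*d + 10*z^2 + z*(9*d + 20)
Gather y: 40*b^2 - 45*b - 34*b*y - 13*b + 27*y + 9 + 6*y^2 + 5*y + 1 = 40*b^2 - 58*b + 6*y^2 + y*(32 - 34*b) + 10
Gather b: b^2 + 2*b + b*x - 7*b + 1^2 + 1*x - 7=b^2 + b*(x - 5) + x - 6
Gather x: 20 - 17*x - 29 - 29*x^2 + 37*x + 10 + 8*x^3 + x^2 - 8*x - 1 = 8*x^3 - 28*x^2 + 12*x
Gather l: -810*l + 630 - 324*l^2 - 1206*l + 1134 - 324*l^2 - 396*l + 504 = -648*l^2 - 2412*l + 2268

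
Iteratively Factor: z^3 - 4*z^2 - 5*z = (z - 5)*(z^2 + z) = (z - 5)*(z + 1)*(z)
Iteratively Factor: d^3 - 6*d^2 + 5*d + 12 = (d - 3)*(d^2 - 3*d - 4) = (d - 4)*(d - 3)*(d + 1)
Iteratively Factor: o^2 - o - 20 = (o - 5)*(o + 4)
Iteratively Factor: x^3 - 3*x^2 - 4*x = (x - 4)*(x^2 + x) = x*(x - 4)*(x + 1)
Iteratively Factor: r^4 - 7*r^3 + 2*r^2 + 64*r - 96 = (r + 3)*(r^3 - 10*r^2 + 32*r - 32) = (r - 4)*(r + 3)*(r^2 - 6*r + 8) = (r - 4)*(r - 2)*(r + 3)*(r - 4)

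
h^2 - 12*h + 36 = (h - 6)^2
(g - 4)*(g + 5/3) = g^2 - 7*g/3 - 20/3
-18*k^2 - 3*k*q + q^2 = (-6*k + q)*(3*k + q)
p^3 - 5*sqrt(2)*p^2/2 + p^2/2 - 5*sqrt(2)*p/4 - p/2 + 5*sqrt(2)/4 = (p - 1/2)*(p + 1)*(p - 5*sqrt(2)/2)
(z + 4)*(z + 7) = z^2 + 11*z + 28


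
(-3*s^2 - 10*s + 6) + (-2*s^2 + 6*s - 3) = -5*s^2 - 4*s + 3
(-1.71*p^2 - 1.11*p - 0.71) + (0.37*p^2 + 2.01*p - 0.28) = -1.34*p^2 + 0.9*p - 0.99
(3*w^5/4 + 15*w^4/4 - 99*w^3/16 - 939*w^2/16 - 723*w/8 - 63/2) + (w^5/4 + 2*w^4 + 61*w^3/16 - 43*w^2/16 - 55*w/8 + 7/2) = w^5 + 23*w^4/4 - 19*w^3/8 - 491*w^2/8 - 389*w/4 - 28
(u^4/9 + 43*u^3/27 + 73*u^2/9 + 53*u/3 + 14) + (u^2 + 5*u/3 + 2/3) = u^4/9 + 43*u^3/27 + 82*u^2/9 + 58*u/3 + 44/3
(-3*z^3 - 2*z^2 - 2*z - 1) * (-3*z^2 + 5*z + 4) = 9*z^5 - 9*z^4 - 16*z^3 - 15*z^2 - 13*z - 4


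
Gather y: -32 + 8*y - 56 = 8*y - 88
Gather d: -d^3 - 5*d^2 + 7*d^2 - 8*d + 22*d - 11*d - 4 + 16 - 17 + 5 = -d^3 + 2*d^2 + 3*d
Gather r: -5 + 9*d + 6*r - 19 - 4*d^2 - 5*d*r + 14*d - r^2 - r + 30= -4*d^2 + 23*d - r^2 + r*(5 - 5*d) + 6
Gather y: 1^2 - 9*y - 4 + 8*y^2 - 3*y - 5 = 8*y^2 - 12*y - 8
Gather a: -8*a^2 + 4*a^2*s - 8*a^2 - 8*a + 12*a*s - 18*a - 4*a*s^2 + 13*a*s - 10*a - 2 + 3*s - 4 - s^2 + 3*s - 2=a^2*(4*s - 16) + a*(-4*s^2 + 25*s - 36) - s^2 + 6*s - 8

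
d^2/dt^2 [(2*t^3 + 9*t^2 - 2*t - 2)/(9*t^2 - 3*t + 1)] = 6*(27*t^3 - 249*t^2 + 74*t + 1)/(729*t^6 - 729*t^5 + 486*t^4 - 189*t^3 + 54*t^2 - 9*t + 1)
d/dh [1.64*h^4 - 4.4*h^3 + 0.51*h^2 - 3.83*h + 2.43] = 6.56*h^3 - 13.2*h^2 + 1.02*h - 3.83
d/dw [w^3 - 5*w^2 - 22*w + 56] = 3*w^2 - 10*w - 22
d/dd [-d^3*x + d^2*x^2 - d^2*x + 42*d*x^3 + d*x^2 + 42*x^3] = x*(-3*d^2 + 2*d*x - 2*d + 42*x^2 + x)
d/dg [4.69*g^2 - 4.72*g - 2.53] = 9.38*g - 4.72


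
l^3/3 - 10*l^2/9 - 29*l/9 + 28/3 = (l/3 + 1)*(l - 4)*(l - 7/3)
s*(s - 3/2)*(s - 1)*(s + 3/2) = s^4 - s^3 - 9*s^2/4 + 9*s/4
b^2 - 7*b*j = b*(b - 7*j)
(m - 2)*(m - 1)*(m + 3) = m^3 - 7*m + 6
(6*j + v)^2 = 36*j^2 + 12*j*v + v^2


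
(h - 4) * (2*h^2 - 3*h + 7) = 2*h^3 - 11*h^2 + 19*h - 28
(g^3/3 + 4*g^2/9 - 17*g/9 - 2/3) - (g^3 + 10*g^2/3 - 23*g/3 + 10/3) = -2*g^3/3 - 26*g^2/9 + 52*g/9 - 4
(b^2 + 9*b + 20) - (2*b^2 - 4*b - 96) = -b^2 + 13*b + 116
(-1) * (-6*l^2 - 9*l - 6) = 6*l^2 + 9*l + 6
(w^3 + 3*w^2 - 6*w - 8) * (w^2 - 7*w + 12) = w^5 - 4*w^4 - 15*w^3 + 70*w^2 - 16*w - 96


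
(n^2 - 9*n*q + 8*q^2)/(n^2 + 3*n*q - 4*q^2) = (n - 8*q)/(n + 4*q)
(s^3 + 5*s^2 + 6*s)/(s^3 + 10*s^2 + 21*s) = (s + 2)/(s + 7)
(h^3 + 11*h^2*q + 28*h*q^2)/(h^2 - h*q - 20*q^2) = h*(-h - 7*q)/(-h + 5*q)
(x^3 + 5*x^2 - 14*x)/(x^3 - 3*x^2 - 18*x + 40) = x*(x + 7)/(x^2 - x - 20)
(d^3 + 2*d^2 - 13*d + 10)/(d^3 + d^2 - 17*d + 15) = (d - 2)/(d - 3)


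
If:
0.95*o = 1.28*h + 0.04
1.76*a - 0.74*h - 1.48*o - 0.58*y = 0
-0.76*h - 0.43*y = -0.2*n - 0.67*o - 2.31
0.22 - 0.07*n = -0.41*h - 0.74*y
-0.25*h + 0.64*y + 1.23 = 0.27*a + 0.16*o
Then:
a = -0.31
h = 0.18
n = -15.92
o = 0.29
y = -1.91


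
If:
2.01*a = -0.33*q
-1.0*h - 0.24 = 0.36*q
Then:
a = -0.164179104477612*q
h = -0.36*q - 0.24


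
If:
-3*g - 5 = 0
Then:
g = -5/3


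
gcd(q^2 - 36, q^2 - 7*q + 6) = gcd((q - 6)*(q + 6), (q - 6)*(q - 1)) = q - 6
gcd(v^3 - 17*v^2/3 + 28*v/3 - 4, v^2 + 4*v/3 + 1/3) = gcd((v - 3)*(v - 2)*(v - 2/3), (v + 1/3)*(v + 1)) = 1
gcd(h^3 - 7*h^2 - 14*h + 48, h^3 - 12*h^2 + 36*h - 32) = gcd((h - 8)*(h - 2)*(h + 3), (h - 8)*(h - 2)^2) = h^2 - 10*h + 16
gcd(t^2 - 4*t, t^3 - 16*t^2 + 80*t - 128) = t - 4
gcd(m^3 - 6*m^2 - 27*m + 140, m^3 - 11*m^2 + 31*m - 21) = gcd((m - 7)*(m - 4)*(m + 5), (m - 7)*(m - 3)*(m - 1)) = m - 7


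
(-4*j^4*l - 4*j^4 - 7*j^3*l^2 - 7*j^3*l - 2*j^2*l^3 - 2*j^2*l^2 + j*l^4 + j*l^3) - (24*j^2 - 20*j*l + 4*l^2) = -4*j^4*l - 4*j^4 - 7*j^3*l^2 - 7*j^3*l - 2*j^2*l^3 - 2*j^2*l^2 - 24*j^2 + j*l^4 + j*l^3 + 20*j*l - 4*l^2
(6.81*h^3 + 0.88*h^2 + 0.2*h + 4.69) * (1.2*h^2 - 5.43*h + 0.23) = 8.172*h^5 - 35.9223*h^4 - 2.9721*h^3 + 4.7444*h^2 - 25.4207*h + 1.0787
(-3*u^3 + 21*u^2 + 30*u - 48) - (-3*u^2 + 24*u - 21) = -3*u^3 + 24*u^2 + 6*u - 27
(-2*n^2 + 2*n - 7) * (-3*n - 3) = 6*n^3 + 15*n + 21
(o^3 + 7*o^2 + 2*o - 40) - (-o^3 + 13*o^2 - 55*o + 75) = 2*o^3 - 6*o^2 + 57*o - 115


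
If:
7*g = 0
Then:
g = 0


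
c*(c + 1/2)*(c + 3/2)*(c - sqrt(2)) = c^4 - sqrt(2)*c^3 + 2*c^3 - 2*sqrt(2)*c^2 + 3*c^2/4 - 3*sqrt(2)*c/4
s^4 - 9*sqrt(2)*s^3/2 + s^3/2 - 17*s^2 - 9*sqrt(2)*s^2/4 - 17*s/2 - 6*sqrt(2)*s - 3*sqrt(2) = (s + 1/2)*(s - 6*sqrt(2))*(s + sqrt(2)/2)*(s + sqrt(2))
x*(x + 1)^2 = x^3 + 2*x^2 + x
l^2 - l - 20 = (l - 5)*(l + 4)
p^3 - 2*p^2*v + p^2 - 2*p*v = p*(p + 1)*(p - 2*v)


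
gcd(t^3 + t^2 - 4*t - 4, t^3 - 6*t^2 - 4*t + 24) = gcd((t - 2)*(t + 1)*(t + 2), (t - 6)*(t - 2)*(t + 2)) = t^2 - 4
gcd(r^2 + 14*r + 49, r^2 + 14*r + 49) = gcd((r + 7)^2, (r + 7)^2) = r^2 + 14*r + 49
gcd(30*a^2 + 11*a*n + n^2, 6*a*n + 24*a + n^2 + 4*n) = 6*a + n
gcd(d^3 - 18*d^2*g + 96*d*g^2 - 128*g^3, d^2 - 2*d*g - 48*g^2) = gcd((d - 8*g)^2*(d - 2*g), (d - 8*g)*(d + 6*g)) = d - 8*g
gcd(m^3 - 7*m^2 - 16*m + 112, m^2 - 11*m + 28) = m^2 - 11*m + 28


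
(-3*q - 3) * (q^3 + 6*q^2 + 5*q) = -3*q^4 - 21*q^3 - 33*q^2 - 15*q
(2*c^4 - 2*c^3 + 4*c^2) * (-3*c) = -6*c^5 + 6*c^4 - 12*c^3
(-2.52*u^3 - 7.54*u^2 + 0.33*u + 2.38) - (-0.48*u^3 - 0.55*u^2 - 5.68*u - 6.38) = -2.04*u^3 - 6.99*u^2 + 6.01*u + 8.76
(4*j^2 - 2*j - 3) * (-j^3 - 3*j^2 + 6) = -4*j^5 - 10*j^4 + 9*j^3 + 33*j^2 - 12*j - 18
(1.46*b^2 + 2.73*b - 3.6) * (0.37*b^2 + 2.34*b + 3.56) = 0.5402*b^4 + 4.4265*b^3 + 10.2538*b^2 + 1.2948*b - 12.816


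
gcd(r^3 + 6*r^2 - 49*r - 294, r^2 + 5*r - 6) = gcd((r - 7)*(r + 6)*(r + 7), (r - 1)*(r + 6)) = r + 6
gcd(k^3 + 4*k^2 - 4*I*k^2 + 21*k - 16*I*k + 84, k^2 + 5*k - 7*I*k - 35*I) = k - 7*I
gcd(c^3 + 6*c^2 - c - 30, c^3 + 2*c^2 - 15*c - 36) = c + 3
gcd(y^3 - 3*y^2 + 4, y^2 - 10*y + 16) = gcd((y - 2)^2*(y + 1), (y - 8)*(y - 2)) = y - 2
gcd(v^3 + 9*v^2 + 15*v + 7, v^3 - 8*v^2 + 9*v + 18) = v + 1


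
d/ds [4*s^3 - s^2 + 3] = 2*s*(6*s - 1)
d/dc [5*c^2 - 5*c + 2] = 10*c - 5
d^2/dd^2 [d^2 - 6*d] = 2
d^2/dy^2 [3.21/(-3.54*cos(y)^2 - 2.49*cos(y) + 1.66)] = (160.905744*(1 - cos(y)^2)^2 + 84.884598*cos(y)^3 + 175.808169*cos(y)^2 - 156.500982*cos(y) - 238.436874)/(3.54*cos(y)^2 + 2.49*cos(y) - 1.66)^3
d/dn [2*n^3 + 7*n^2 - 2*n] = 6*n^2 + 14*n - 2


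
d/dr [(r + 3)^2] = 2*r + 6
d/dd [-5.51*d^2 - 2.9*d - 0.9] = -11.02*d - 2.9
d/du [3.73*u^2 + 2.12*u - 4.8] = 7.46*u + 2.12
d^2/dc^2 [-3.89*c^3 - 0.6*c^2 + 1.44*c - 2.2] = -23.34*c - 1.2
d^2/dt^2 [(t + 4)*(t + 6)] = 2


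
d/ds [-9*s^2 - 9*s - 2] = -18*s - 9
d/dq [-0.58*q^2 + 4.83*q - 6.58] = 4.83 - 1.16*q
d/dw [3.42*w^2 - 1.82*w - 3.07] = 6.84*w - 1.82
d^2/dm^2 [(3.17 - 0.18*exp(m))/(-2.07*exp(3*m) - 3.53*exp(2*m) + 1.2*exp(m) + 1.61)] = (3.085128*exp(6*m) - 118.302363*exp(5*m) - 250.767135*exp(4*m) - 133.694654*exp(3*m) - 48.659607*exp(2*m) - 76.976804*exp(m) + 6.591018)*exp(m)/(8.869743*exp(9*m) + 45.377091*exp(8*m) + 61.956549*exp(7*m) - 29.32021*exp(6*m) - 106.503426*exp(5*m) - 20.941107*exp(4*m) + 55.288701*exp(3*m) + 20.495139*exp(2*m) - 9.33156*exp(m) - 4.173281)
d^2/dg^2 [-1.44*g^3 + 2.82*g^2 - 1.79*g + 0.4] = 5.64 - 8.64*g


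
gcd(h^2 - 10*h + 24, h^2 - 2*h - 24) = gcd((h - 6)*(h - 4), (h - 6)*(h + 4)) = h - 6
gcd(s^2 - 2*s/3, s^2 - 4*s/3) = s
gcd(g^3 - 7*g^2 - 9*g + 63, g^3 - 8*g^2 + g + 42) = g^2 - 10*g + 21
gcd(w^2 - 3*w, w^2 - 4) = 1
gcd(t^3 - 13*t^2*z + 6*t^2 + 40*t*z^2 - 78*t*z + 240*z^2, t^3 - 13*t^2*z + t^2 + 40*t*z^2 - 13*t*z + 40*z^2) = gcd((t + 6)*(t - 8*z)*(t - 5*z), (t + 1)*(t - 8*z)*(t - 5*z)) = t^2 - 13*t*z + 40*z^2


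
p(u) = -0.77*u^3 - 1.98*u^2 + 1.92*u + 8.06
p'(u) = -2.31*u^2 - 3.96*u + 1.92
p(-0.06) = 7.94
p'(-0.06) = 2.15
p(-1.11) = 4.54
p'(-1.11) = 3.47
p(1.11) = 6.70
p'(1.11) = -5.32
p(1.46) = 4.25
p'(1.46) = -8.79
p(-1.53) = 3.25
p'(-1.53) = 2.57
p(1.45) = 4.33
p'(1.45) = -8.68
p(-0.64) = 6.22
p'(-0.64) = 3.51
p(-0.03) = 8.00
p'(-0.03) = 2.04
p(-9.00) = 391.73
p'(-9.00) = -149.55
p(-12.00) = 1030.46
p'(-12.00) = -283.20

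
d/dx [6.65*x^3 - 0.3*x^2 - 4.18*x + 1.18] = 19.95*x^2 - 0.6*x - 4.18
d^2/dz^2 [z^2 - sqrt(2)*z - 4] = 2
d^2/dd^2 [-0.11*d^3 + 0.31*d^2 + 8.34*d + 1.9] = 0.62 - 0.66*d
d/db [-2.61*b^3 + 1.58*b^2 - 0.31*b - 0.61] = -7.83*b^2 + 3.16*b - 0.31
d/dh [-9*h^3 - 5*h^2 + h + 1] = -27*h^2 - 10*h + 1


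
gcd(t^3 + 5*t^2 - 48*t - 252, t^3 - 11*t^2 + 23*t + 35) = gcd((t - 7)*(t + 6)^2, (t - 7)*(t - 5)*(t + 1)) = t - 7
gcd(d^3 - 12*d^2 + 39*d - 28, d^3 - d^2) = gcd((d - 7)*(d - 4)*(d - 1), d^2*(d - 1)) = d - 1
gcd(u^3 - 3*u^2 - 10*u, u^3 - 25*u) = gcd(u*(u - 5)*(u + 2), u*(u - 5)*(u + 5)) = u^2 - 5*u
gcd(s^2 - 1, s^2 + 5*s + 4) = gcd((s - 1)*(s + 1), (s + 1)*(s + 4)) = s + 1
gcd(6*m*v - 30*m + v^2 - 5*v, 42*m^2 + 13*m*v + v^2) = 6*m + v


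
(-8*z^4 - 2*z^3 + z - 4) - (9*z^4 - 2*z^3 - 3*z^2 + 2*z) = -17*z^4 + 3*z^2 - z - 4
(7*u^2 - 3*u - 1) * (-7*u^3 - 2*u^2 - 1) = -49*u^5 + 7*u^4 + 13*u^3 - 5*u^2 + 3*u + 1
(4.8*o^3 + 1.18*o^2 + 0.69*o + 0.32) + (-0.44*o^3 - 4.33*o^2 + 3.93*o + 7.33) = 4.36*o^3 - 3.15*o^2 + 4.62*o + 7.65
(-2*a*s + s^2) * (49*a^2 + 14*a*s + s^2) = -98*a^3*s + 21*a^2*s^2 + 12*a*s^3 + s^4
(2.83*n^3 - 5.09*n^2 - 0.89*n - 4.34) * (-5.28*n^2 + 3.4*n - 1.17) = -14.9424*n^5 + 36.4972*n^4 - 15.9179*n^3 + 25.8445*n^2 - 13.7147*n + 5.0778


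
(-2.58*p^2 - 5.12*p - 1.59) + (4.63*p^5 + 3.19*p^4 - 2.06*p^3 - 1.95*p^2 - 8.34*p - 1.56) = 4.63*p^5 + 3.19*p^4 - 2.06*p^3 - 4.53*p^2 - 13.46*p - 3.15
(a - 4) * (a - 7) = a^2 - 11*a + 28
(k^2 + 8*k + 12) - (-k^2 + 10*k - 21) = 2*k^2 - 2*k + 33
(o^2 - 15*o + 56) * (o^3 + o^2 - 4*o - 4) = o^5 - 14*o^4 + 37*o^3 + 112*o^2 - 164*o - 224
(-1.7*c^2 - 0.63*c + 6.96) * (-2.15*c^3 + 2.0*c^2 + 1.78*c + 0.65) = 3.655*c^5 - 2.0455*c^4 - 19.25*c^3 + 11.6936*c^2 + 11.9793*c + 4.524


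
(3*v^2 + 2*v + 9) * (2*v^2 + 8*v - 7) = 6*v^4 + 28*v^3 + 13*v^2 + 58*v - 63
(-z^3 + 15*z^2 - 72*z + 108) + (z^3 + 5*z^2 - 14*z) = 20*z^2 - 86*z + 108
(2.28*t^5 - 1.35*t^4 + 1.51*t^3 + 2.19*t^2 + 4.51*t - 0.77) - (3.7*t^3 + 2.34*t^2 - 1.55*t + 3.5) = 2.28*t^5 - 1.35*t^4 - 2.19*t^3 - 0.15*t^2 + 6.06*t - 4.27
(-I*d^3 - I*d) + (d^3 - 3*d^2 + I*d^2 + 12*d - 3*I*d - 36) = d^3 - I*d^3 - 3*d^2 + I*d^2 + 12*d - 4*I*d - 36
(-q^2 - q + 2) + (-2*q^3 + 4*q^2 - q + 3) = -2*q^3 + 3*q^2 - 2*q + 5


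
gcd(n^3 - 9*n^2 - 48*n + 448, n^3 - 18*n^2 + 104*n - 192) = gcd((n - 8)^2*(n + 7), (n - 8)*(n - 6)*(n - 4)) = n - 8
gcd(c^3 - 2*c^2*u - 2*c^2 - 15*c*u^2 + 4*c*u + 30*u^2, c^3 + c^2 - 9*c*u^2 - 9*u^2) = c + 3*u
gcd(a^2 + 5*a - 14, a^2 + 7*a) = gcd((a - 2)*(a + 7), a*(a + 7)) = a + 7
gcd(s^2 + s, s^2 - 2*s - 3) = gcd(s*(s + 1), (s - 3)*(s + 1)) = s + 1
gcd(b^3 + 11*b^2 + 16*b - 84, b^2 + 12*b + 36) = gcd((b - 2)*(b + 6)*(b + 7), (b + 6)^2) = b + 6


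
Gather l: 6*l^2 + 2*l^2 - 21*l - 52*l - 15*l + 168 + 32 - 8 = 8*l^2 - 88*l + 192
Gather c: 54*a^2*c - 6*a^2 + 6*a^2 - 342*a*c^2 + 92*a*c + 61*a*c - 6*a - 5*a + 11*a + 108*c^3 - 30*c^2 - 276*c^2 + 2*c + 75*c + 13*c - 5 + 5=108*c^3 + c^2*(-342*a - 306) + c*(54*a^2 + 153*a + 90)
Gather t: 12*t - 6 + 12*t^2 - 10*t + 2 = 12*t^2 + 2*t - 4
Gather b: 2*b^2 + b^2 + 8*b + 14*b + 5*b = 3*b^2 + 27*b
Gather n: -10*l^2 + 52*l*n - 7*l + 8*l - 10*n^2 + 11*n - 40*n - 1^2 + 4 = -10*l^2 + l - 10*n^2 + n*(52*l - 29) + 3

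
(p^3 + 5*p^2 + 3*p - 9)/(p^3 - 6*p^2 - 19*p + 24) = (p + 3)/(p - 8)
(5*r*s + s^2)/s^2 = (5*r + s)/s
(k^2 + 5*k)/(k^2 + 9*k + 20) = k/(k + 4)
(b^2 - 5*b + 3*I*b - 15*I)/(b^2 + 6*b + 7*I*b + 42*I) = (b^2 + b*(-5 + 3*I) - 15*I)/(b^2 + b*(6 + 7*I) + 42*I)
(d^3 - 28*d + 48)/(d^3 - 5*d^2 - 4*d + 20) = (d^2 + 2*d - 24)/(d^2 - 3*d - 10)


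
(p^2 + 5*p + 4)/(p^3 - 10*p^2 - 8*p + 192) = (p + 1)/(p^2 - 14*p + 48)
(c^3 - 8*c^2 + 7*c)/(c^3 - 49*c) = (c - 1)/(c + 7)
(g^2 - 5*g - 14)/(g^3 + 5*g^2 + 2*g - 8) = (g - 7)/(g^2 + 3*g - 4)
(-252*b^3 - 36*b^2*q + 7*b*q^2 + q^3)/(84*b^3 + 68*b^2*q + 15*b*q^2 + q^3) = (-6*b + q)/(2*b + q)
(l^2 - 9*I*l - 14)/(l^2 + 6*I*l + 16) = (l - 7*I)/(l + 8*I)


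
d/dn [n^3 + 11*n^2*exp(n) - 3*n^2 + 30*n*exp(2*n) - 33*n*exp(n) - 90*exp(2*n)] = 11*n^2*exp(n) + 3*n^2 + 60*n*exp(2*n) - 11*n*exp(n) - 6*n - 150*exp(2*n) - 33*exp(n)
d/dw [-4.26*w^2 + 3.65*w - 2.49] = 3.65 - 8.52*w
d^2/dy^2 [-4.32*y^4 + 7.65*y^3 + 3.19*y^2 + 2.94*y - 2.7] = -51.84*y^2 + 45.9*y + 6.38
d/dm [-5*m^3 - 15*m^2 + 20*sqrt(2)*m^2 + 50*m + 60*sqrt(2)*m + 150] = -15*m^2 - 30*m + 40*sqrt(2)*m + 50 + 60*sqrt(2)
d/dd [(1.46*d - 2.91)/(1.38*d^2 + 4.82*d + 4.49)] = (-2.0148*d^2 + 8.0316*d + 20.5816)/(1.9044*d^4 + 13.3032*d^3 + 35.6248*d^2 + 43.2836*d + 20.1601)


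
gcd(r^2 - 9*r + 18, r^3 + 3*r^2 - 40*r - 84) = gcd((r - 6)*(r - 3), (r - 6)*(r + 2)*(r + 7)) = r - 6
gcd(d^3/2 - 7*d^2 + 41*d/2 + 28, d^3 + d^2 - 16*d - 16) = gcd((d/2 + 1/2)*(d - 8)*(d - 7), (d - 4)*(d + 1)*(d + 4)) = d + 1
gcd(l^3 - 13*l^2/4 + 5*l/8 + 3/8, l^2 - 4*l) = 1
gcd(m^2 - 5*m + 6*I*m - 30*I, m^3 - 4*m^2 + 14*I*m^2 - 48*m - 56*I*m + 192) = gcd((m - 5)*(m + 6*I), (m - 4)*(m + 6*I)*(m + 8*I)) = m + 6*I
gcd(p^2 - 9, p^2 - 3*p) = p - 3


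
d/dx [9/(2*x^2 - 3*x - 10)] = 9*(3 - 4*x)/(-2*x^2 + 3*x + 10)^2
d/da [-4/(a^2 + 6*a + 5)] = 8*(a + 3)/(a^2 + 6*a + 5)^2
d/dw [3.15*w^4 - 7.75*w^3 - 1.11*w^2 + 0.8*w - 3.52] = 12.6*w^3 - 23.25*w^2 - 2.22*w + 0.8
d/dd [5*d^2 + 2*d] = 10*d + 2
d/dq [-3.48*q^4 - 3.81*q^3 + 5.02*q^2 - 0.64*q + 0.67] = -13.92*q^3 - 11.43*q^2 + 10.04*q - 0.64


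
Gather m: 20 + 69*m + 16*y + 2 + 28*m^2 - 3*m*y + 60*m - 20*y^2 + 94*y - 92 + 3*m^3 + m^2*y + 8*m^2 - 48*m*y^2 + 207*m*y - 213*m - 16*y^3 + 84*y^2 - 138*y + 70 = 3*m^3 + m^2*(y + 36) + m*(-48*y^2 + 204*y - 84) - 16*y^3 + 64*y^2 - 28*y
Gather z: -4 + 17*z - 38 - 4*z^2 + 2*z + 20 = -4*z^2 + 19*z - 22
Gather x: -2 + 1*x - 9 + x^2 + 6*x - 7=x^2 + 7*x - 18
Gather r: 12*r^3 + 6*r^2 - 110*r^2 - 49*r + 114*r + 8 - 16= 12*r^3 - 104*r^2 + 65*r - 8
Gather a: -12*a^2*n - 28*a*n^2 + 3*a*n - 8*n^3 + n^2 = -12*a^2*n + a*(-28*n^2 + 3*n) - 8*n^3 + n^2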